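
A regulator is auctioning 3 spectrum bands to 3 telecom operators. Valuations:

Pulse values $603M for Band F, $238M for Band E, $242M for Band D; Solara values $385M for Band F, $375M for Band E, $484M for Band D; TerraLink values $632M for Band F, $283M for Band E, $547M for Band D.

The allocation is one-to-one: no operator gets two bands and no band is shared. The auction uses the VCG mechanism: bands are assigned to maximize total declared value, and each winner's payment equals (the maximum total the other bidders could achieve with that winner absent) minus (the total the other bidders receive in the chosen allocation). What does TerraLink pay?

TerraLink pays $109M.

Efficient allocation: Pulse→Band F ($603M), Solara→Band E ($375M), TerraLink→Band D ($547M); total welfare W = $1525M.
TerraLink receives Band D at value $547M, so the others get W − 547 = $978M.
Without TerraLink: best allocation of the remaining 2 bidders over all 3 bands is Pulse→Band F ($603M), Solara→Band D ($484M), total $1087M.
VCG payment = (others' best without TerraLink) − (others' welfare with TerraLink) = 1087 − 978 = $109M.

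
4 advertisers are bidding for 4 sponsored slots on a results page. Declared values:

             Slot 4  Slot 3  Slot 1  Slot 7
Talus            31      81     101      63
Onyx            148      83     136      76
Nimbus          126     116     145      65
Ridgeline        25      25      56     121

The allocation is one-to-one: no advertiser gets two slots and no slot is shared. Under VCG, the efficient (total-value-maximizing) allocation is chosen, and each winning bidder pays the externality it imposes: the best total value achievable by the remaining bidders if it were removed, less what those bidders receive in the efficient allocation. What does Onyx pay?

Efficient allocation: Talus→Slot 3 ($81), Onyx→Slot 4 ($148), Nimbus→Slot 1 ($145), Ridgeline→Slot 7 ($121); total welfare W = $495.
Onyx receives Slot 4 at value $148, so the others get W − 148 = $347.
Without Onyx: best allocation of the remaining 3 bidders over all 4 slots is Talus→Slot 1 ($101), Nimbus→Slot 4 ($126), Ridgeline→Slot 7 ($121), total $348.
VCG payment = (others' best without Onyx) − (others' welfare with Onyx) = 348 − 347 = $1.

Onyx pays $1.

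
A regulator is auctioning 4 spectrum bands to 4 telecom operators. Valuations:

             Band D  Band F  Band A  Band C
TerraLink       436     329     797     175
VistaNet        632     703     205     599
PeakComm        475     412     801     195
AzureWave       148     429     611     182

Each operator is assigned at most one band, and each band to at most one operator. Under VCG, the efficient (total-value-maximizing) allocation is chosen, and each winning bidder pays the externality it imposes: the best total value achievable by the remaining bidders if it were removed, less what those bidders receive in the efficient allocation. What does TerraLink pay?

TerraLink pays $359M.

Efficient allocation: TerraLink→Band A ($797M), VistaNet→Band C ($599M), PeakComm→Band D ($475M), AzureWave→Band F ($429M); total welfare W = $2300M.
TerraLink receives Band A at value $797M, so the others get W − 797 = $1503M.
Without TerraLink: best allocation of the remaining 3 bidders over all 4 bands is VistaNet→Band D ($632M), PeakComm→Band A ($801M), AzureWave→Band F ($429M), total $1862M.
VCG payment = (others' best without TerraLink) − (others' welfare with TerraLink) = 1862 − 1503 = $359M.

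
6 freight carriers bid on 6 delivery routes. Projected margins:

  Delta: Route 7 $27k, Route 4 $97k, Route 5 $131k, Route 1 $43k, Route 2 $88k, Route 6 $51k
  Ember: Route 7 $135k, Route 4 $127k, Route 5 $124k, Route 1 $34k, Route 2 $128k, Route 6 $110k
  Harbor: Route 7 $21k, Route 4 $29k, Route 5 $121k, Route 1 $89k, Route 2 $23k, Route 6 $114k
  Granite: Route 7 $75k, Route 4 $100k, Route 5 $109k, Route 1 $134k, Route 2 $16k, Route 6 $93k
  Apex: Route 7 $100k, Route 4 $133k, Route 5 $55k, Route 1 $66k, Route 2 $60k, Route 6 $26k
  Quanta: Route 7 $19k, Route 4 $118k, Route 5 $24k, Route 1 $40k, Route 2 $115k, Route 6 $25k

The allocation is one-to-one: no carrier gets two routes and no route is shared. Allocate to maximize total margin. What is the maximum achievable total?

Optimal: Delta→Route 5 ($131k), Ember→Route 7 ($135k), Harbor→Route 6 ($114k), Granite→Route 1 ($134k), Apex→Route 4 ($133k), Quanta→Route 2 ($115k) — total 131+135+114+134+133+115 = $762k.

Max total: $762k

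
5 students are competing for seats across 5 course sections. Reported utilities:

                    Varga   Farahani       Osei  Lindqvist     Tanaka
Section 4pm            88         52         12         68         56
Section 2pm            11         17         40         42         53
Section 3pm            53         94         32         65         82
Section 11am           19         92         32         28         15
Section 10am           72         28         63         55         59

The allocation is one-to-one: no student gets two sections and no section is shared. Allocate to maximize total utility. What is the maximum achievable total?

Maximum total: 367 points

Optimal: Varga→Section 4pm (88 points), Farahani→Section 11am (92 points), Osei→Section 10am (63 points), Lindqvist→Section 2pm (42 points), Tanaka→Section 3pm (82 points) — total 88+92+63+42+82 = 367 points.
Column-greedy (each section in turn goes to its best remaining student) gives 322 points, worse by 45.
Swapping Osei↔Tanaka (Osei→Section 3pm 32 points, Tanaka→Section 10am 59 points) loses 54.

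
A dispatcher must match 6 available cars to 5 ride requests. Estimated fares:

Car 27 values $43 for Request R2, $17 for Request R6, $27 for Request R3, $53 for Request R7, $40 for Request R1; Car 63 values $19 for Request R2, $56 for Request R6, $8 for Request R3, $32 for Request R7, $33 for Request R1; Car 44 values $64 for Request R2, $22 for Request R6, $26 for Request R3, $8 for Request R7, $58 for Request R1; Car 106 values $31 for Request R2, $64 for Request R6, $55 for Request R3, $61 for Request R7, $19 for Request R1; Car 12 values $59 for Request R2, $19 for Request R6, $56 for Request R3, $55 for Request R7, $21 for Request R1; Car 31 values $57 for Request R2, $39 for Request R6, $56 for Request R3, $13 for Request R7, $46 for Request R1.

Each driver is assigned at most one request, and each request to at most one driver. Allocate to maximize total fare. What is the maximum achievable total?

Max total: $290

Optimal: Car 12→Request R2 ($59), Car 63→Request R6 ($56), Car 31→Request R3 ($56), Car 106→Request R7 ($61), Car 44→Request R1 ($58) — total 59+56+56+61+58 = $290.
Column-greedy (each request in turn goes to its best remaining driver) gives $283, worse by 7.
No other one-to-one assignment exceeds $290.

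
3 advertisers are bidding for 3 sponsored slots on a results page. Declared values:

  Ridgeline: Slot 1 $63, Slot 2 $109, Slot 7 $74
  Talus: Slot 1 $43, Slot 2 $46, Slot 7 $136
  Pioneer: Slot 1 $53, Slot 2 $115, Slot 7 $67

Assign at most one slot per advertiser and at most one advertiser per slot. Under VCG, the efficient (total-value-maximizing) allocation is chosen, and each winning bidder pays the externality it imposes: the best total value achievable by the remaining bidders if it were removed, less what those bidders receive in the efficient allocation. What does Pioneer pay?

Pioneer pays $46.

Efficient allocation: Ridgeline→Slot 1 ($63), Talus→Slot 7 ($136), Pioneer→Slot 2 ($115); total welfare W = $314.
Pioneer receives Slot 2 at value $115, so the others get W − 115 = $199.
Without Pioneer: best allocation of the remaining 2 bidders over all 3 slots is Ridgeline→Slot 2 ($109), Talus→Slot 7 ($136), total $245.
VCG payment = (others' best without Pioneer) − (others' welfare with Pioneer) = 245 − 199 = $46.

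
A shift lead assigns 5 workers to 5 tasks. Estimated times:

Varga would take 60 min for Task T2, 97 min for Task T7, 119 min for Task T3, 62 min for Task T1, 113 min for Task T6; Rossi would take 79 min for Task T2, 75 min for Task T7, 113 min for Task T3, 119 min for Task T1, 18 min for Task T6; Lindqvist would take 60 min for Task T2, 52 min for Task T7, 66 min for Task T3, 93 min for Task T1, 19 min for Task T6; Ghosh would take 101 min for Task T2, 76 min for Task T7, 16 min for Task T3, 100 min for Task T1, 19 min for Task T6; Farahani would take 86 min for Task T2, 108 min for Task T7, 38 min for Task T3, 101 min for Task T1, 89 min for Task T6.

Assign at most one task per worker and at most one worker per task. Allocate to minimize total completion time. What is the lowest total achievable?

Minimum total: 234 min

Optimal: Varga→Task T1 (62 min), Rossi→Task T6 (18 min), Lindqvist→Task T7 (52 min), Ghosh→Task T3 (16 min), Farahani→Task T2 (86 min) — total 62+18+52+16+86 = 234 min.
Min-entry greedy (repeatedly take the single cheapest remaining cell) gives 247 min, worse by 13.
Next-best assignment: Varga→Task T2, Rossi→Task T6, Lindqvist→Task T7, Ghosh→Task T3, Farahani→Task T1 = 247 min.
Swapping Lindqvist↔Farahani (Lindqvist→Task T2 60 min, Farahani→Task T7 108 min) adds 30.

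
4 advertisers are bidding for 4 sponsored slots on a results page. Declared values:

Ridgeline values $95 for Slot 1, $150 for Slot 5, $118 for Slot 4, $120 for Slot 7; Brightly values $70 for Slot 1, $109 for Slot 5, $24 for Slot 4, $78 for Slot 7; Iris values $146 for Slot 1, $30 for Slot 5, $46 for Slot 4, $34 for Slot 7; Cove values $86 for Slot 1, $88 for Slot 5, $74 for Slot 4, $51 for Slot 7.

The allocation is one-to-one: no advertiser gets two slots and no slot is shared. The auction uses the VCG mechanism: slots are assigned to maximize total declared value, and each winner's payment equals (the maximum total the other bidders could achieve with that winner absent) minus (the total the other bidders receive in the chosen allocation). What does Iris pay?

Efficient allocation: Ridgeline→Slot 7 ($120), Brightly→Slot 5 ($109), Iris→Slot 1 ($146), Cove→Slot 4 ($74); total welfare W = $449.
Iris receives Slot 1 at value $146, so the others get W − 146 = $303.
Without Iris: best allocation of the remaining 3 bidders over all 4 slots is Ridgeline→Slot 7 ($120), Brightly→Slot 5 ($109), Cove→Slot 1 ($86), total $315.
VCG payment = (others' best without Iris) − (others' welfare with Iris) = 315 − 303 = $12.

Iris pays $12.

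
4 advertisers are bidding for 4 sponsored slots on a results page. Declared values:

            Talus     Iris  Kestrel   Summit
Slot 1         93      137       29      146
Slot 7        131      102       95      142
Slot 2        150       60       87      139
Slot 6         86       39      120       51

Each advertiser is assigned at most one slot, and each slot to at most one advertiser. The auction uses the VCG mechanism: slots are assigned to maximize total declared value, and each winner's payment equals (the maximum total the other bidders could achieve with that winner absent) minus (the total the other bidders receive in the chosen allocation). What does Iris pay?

Efficient allocation: Talus→Slot 2 ($150), Iris→Slot 1 ($137), Kestrel→Slot 6 ($120), Summit→Slot 7 ($142); total welfare W = $549.
Iris receives Slot 1 at value $137, so the others get W − 137 = $412.
Without Iris: best allocation of the remaining 3 bidders over all 4 slots is Talus→Slot 2 ($150), Kestrel→Slot 6 ($120), Summit→Slot 1 ($146), total $416.
VCG payment = (others' best without Iris) − (others' welfare with Iris) = 416 − 412 = $4.

Iris pays $4.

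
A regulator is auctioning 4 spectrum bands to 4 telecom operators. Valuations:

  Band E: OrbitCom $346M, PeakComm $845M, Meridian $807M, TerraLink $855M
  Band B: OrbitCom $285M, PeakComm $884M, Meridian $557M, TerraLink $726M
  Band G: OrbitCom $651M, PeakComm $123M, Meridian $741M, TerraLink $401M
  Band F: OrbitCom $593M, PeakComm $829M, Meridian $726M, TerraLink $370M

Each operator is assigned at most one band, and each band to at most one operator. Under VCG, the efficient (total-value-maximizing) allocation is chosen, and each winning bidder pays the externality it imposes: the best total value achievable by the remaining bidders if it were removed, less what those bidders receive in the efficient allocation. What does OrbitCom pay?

OrbitCom pays $15M.

Efficient allocation: OrbitCom→Band G ($651M), PeakComm→Band B ($884M), Meridian→Band F ($726M), TerraLink→Band E ($855M); total welfare W = $3116M.
OrbitCom receives Band G at value $651M, so the others get W − 651 = $2465M.
Without OrbitCom: best allocation of the remaining 3 bidders over all 4 bands is PeakComm→Band B ($884M), Meridian→Band G ($741M), TerraLink→Band E ($855M), total $2480M.
VCG payment = (others' best without OrbitCom) − (others' welfare with OrbitCom) = 2480 − 2465 = $15M.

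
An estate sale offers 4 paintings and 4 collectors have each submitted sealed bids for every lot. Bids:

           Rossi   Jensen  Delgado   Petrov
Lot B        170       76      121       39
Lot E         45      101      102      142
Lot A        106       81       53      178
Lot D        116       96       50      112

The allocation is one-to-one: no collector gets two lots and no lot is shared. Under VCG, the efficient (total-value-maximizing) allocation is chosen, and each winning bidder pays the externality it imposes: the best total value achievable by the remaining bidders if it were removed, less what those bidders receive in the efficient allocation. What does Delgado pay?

Delgado pays $5.

Efficient allocation: Rossi→Lot B ($170), Jensen→Lot D ($96), Delgado→Lot E ($102), Petrov→Lot A ($178); total welfare W = $546.
Delgado receives Lot E at value $102, so the others get W − 102 = $444.
Without Delgado: best allocation of the remaining 3 bidders over all 4 lots is Rossi→Lot B ($170), Jensen→Lot E ($101), Petrov→Lot A ($178), total $449.
VCG payment = (others' best without Delgado) − (others' welfare with Delgado) = 449 − 444 = $5.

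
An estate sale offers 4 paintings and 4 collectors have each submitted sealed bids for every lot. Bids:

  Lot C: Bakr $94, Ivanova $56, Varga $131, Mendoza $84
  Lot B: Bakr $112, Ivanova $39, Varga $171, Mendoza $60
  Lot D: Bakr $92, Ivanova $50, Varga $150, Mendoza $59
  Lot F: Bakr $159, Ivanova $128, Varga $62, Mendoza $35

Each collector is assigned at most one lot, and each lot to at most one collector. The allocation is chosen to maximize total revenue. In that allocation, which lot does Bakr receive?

Optimal: Bakr→Lot D ($92), Ivanova→Lot F ($128), Varga→Lot B ($171), Mendoza→Lot C ($84) — total 92+128+171+84 = $475.
Column-greedy (each lot in turn goes to its best remaining collector) gives $430, worse by 45.
Next-best assignment: Bakr→Lot B, Ivanova→Lot F, Varga→Lot D, Mendoza→Lot C = $474.
No other one-to-one assignment exceeds $475.
Bakr's own top lot is Lot F ($159), but forcing Bakr→Lot F and reassigning the rest optimally gives only $464 — worse by 11.

Bakr receives Lot D.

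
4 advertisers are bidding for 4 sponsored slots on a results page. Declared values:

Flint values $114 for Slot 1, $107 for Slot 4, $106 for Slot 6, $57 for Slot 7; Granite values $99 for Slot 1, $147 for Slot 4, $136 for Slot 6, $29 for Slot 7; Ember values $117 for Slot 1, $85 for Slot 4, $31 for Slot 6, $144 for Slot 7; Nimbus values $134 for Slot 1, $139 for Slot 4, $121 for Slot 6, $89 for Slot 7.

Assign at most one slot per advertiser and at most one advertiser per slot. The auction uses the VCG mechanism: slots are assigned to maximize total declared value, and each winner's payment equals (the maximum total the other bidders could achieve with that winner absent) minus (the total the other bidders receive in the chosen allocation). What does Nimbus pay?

Nimbus pays $11.

Efficient allocation: Flint→Slot 1 ($114), Granite→Slot 6 ($136), Ember→Slot 7 ($144), Nimbus→Slot 4 ($139); total welfare W = $533.
Nimbus receives Slot 4 at value $139, so the others get W − 139 = $394.
Without Nimbus: best allocation of the remaining 3 bidders over all 4 slots is Flint→Slot 1 ($114), Granite→Slot 4 ($147), Ember→Slot 7 ($144), total $405.
VCG payment = (others' best without Nimbus) − (others' welfare with Nimbus) = 405 − 394 = $11.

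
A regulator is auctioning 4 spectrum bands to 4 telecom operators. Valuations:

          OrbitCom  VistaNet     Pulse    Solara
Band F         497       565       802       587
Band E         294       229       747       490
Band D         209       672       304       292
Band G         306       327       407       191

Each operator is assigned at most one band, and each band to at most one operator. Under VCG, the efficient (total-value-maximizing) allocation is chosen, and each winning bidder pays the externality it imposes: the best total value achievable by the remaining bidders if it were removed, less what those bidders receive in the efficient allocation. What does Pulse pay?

Efficient allocation: OrbitCom→Band G ($306M), VistaNet→Band D ($672M), Pulse→Band E ($747M), Solara→Band F ($587M); total welfare W = $2312M.
Pulse receives Band E at value $747M, so the others get W − 747 = $1565M.
Without Pulse: best allocation of the remaining 3 bidders over all 4 bands is OrbitCom→Band F ($497M), VistaNet→Band D ($672M), Solara→Band E ($490M), total $1659M.
VCG payment = (others' best without Pulse) − (others' welfare with Pulse) = 1659 − 1565 = $94M.

Pulse pays $94M.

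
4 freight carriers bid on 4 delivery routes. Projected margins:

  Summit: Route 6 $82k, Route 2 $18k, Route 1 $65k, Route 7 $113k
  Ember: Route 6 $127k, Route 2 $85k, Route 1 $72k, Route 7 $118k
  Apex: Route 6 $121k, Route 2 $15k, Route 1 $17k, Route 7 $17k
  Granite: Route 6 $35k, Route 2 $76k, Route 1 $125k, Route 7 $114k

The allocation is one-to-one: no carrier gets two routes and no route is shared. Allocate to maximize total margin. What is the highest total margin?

This is a one-to-one assignment (maximum-weight bipartite matching).
Optimal: Summit→Route 7 ($113k), Ember→Route 2 ($85k), Apex→Route 6 ($121k), Granite→Route 1 ($125k) — total 113+85+121+125 = $444k.
Row-greedy (each carrier in turn takes its best remaining route) gives $333k, worse by 111.
No other one-to-one assignment exceeds $444k.

Maximum total: $444k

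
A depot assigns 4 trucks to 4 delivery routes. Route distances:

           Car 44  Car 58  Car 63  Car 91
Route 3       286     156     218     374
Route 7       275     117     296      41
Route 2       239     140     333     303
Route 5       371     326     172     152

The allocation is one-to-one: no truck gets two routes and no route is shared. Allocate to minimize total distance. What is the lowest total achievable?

Min total: 608 km

Treat this as an assignment problem: match each truck to one route.
Optimal: Car 44→Route 2 (239 km), Car 58→Route 3 (156 km), Car 63→Route 5 (172 km), Car 91→Route 7 (41 km) — total 239+156+172+41 = 608 km.
Row-greedy (each truck in turn takes its cheapest remaining route) gives 902 km, worse by 294.
Next-best assignment: Car 44→Route 3, Car 58→Route 2, Car 63→Route 5, Car 91→Route 7 = 639 km.
Swapping Car 58↔Car 44 (Car 58→Route 2 140 km, Car 44→Route 3 286 km) adds 31.
Every other assignment is strictly worse.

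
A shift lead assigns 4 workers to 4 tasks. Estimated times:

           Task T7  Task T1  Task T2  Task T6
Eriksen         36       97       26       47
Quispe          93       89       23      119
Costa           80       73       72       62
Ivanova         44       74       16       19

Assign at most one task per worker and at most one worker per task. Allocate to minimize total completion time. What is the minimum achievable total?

Min total: 151 min

Treat this as an assignment problem: match each worker to one task.
Optimal: Eriksen→Task T7 (36 min), Quispe→Task T2 (23 min), Costa→Task T1 (73 min), Ivanova→Task T6 (19 min) — total 36+23+73+19 = 151 min.
Column-greedy (each task in turn goes to its cheapest remaining worker) gives 244 min, worse by 93.
Every other assignment is strictly worse.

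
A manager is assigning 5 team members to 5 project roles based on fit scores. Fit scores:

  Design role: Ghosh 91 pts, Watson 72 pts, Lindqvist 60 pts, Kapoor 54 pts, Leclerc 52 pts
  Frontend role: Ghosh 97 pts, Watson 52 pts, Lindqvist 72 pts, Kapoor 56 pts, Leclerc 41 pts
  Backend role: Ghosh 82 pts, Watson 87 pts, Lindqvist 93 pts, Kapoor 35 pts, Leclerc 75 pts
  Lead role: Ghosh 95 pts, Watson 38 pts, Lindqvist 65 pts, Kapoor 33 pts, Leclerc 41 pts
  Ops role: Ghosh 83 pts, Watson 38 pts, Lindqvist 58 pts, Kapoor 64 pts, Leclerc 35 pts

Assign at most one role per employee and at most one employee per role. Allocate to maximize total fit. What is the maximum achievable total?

Optimal: Ghosh→Lead role (95 pts), Watson→Design role (72 pts), Lindqvist→Frontend role (72 pts), Kapoor→Ops role (64 pts), Leclerc→Backend role (75 pts) — total 95+72+72+64+75 = 378 pts.
Max-entry greedy (repeatedly take the single best remaining cell) gives 367 pts, worse by 11.
Next-best assignment: Ghosh→Frontend role, Watson→Design role, Lindqvist→Lead role, Kapoor→Ops role, Leclerc→Backend role = 373 pts.
Swapping Lindqvist↔Watson (Lindqvist→Design role 60 pts, Watson→Frontend role 52 pts) loses 32.
Checked against all permutations: 378 pts is optimal.

Max total: 378 pts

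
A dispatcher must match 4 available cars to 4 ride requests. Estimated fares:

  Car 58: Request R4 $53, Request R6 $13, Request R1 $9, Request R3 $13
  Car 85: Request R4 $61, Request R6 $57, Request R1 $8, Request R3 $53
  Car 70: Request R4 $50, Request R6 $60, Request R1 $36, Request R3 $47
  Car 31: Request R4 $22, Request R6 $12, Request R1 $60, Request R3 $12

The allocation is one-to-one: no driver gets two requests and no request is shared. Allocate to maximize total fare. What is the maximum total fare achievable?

Optimal: Car 58→Request R4 ($53), Car 85→Request R3 ($53), Car 70→Request R6 ($60), Car 31→Request R1 ($60) — total 53+53+60+60 = $226.
Max-entry greedy (repeatedly take the single best remaining cell) gives $194, worse by 32.
Next-best assignment: Car 58→Request R4, Car 85→Request R6, Car 70→Request R3, Car 31→Request R1 = $217.
Swapping Car 85↔Car 58 (Car 85→Request R4 $61, Car 58→Request R3 $13) loses 32.

Max total: $226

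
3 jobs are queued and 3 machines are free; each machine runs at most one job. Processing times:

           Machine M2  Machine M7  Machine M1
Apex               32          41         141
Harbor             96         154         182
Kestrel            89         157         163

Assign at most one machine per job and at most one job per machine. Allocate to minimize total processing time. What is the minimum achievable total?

Min total: 300 min

Treat this as an assignment problem: match each job to one machine.
Optimal: Apex→Machine M7 (41 min), Harbor→Machine M2 (96 min), Kestrel→Machine M1 (163 min) — total 41+96+163 = 300 min.
Min-entry greedy (repeatedly take the single cheapest remaining cell) gives 349 min, worse by 49.
Next-best assignment: Apex→Machine M7, Harbor→Machine M1, Kestrel→Machine M2 = 312 min.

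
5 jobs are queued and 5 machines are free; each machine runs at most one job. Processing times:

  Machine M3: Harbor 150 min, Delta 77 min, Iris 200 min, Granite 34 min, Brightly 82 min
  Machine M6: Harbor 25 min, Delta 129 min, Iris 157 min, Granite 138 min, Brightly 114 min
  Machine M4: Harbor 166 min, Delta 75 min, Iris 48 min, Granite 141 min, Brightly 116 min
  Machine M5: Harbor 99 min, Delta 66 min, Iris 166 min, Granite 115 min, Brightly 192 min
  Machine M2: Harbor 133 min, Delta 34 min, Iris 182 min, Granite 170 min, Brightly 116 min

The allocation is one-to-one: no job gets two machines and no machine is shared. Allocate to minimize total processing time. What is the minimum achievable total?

Optimal: Harbor→Machine M6 (25 min), Delta→Machine M5 (66 min), Iris→Machine M4 (48 min), Granite→Machine M3 (34 min), Brightly→Machine M2 (116 min) — total 25+66+48+34+116 = 289 min.
Min-entry greedy (repeatedly take the single cheapest remaining cell) gives 333 min, worse by 44.
Next-best assignment: Harbor→Machine M6, Delta→Machine M2, Iris→Machine M4, Granite→Machine M5, Brightly→Machine M3 = 304 min.
No other one-to-one assignment undercuts 289 min.

Minimum total: 289 min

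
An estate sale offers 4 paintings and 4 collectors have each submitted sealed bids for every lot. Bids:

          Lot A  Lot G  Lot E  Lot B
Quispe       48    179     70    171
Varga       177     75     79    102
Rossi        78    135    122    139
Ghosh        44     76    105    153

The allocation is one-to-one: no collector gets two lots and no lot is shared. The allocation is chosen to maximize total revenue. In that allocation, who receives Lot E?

Treat this as an assignment problem: match each collector to one lot.
Optimal: Quispe→Lot G ($179), Varga→Lot A ($177), Rossi→Lot E ($122), Ghosh→Lot B ($153) — total 179+177+122+153 = $631.
Row-greedy (each collector in turn takes its best remaining lot) gives $600, worse by 31.
Checked against all permutations: $631 is optimal.
Rossi's own top lot is Lot B ($139), but forcing Rossi→Lot B and reassigning the rest optimally gives only $600 — worse by 31.

Rossi receives Lot E.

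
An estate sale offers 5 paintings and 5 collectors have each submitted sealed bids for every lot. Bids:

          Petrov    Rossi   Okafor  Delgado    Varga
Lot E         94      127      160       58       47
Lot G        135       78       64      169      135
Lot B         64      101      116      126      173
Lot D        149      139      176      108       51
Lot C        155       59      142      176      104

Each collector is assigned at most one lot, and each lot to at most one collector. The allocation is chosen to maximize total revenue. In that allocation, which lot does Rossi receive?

Rossi receives Lot E.

Optimal: Petrov→Lot C ($155), Rossi→Lot E ($127), Okafor→Lot D ($176), Delgado→Lot G ($169), Varga→Lot B ($173) — total 155+127+176+169+173 = $800.
Column-greedy (each lot in turn goes to its best remaining collector) gives $710, worse by 90.
Rossi's own top lot is Lot D ($139), but forcing Rossi→Lot D and reassigning the rest optimally gives only $796 — worse by 4.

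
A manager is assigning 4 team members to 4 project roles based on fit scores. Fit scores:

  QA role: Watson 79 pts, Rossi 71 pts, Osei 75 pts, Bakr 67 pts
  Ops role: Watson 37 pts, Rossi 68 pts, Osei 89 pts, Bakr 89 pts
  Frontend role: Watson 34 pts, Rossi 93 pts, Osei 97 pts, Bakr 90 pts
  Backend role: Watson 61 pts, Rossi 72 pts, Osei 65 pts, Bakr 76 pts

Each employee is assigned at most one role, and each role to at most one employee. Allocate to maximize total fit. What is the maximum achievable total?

Max total: 337 pts

This is a one-to-one assignment (maximum-weight bipartite matching).
Optimal: Watson→QA role (79 pts), Rossi→Frontend role (93 pts), Osei→Ops role (89 pts), Bakr→Backend role (76 pts) — total 79+93+89+76 = 337 pts.
Checked against all permutations: 337 pts is optimal.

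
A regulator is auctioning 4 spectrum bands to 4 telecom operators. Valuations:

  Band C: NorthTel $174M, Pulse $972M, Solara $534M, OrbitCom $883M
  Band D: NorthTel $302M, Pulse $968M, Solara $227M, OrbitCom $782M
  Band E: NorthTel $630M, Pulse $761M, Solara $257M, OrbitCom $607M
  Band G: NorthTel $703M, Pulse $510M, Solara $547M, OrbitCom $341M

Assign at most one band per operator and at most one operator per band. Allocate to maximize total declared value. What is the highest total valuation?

Maximum total: $3028M

Treat this as an assignment problem: match each operator to one band.
Optimal: NorthTel→Band E ($630M), Pulse→Band D ($968M), Solara→Band G ($547M), OrbitCom→Band C ($883M) — total 630+968+547+883 = $3028M.
Max-entry greedy (repeatedly take the single best remaining cell) gives $2714M, worse by 314.
Next-best assignment: NorthTel→Band E, Pulse→Band C, Solara→Band G, OrbitCom→Band D = $2931M.
Checked against all permutations: $3028M is optimal.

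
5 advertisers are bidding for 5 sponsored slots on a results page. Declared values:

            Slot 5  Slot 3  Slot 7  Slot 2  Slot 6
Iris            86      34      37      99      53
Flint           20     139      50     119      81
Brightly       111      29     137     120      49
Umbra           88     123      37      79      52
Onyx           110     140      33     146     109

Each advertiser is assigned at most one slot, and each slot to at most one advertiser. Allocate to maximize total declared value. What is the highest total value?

This is a one-to-one assignment (maximum-weight bipartite matching).
Optimal: Iris→Slot 5 ($86), Flint→Slot 2 ($119), Brightly→Slot 7 ($137), Umbra→Slot 3 ($123), Onyx→Slot 6 ($109) — total 86+119+137+123+109 = $574.
Row-greedy (each advertiser in turn takes its best remaining slot) gives $572, worse by 2.
Next-best assignment: Iris→Slot 5, Flint→Slot 6, Brightly→Slot 7, Umbra→Slot 3, Onyx→Slot 2 = $573.

Maximum total: $574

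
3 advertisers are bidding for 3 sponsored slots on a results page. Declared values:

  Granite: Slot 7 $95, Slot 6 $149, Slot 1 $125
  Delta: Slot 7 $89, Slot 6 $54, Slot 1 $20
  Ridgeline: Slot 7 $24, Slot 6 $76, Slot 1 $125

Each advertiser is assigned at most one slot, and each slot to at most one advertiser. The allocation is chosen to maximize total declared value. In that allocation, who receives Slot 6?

Optimal: Granite→Slot 6 ($149), Delta→Slot 7 ($89), Ridgeline→Slot 1 ($125) — total 149+89+125 = $363.
Column-greedy (each slot in turn goes to its best remaining advertiser) gives $191, worse by 172.

Granite receives Slot 6.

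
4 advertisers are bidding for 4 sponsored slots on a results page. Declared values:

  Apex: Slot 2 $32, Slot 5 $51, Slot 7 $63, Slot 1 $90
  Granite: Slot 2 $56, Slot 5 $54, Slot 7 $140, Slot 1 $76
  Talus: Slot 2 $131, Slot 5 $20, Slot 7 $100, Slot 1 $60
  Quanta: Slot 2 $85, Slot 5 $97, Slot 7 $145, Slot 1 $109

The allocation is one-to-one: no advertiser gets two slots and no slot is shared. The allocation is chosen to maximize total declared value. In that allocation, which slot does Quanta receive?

This is a one-to-one assignment (maximum-weight bipartite matching).
Optimal: Apex→Slot 1 ($90), Granite→Slot 7 ($140), Talus→Slot 2 ($131), Quanta→Slot 5 ($97) — total 90+140+131+97 = $458.
Max-entry greedy (repeatedly take the single best remaining cell) gives $420, worse by 38.
Quanta's own top slot is Slot 7 ($145), but forcing Quanta→Slot 7 and reassigning the rest optimally gives only $420 — worse by 38.

Quanta receives Slot 5.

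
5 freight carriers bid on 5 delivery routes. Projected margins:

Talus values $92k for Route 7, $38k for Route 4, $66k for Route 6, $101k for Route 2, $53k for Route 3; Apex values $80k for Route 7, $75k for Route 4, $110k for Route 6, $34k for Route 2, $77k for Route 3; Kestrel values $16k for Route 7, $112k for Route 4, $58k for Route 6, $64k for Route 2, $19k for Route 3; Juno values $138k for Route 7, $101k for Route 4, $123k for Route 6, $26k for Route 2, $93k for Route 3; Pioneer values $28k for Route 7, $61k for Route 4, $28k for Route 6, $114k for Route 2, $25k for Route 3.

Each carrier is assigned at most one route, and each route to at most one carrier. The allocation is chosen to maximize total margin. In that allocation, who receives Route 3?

Talus receives Route 3.

Optimal: Talus→Route 3 ($53k), Apex→Route 6 ($110k), Kestrel→Route 4 ($112k), Juno→Route 7 ($138k), Pioneer→Route 2 ($114k) — total 53+110+112+138+114 = $527k.
Row-greedy (each carrier in turn takes its best remaining route) gives $486k, worse by 41.
Next-best assignment: Talus→Route 7, Apex→Route 6, Kestrel→Route 4, Juno→Route 3, Pioneer→Route 2 = $521k.
Talus's own top route is Route 2 ($101k), but forcing Talus→Route 2 and reassigning the rest optimally gives only $486k — worse by 41.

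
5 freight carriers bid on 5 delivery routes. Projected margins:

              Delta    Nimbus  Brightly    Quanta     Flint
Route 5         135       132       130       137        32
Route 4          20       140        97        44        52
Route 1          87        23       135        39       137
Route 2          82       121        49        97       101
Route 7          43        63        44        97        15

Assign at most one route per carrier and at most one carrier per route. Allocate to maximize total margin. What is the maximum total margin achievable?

Max total: $608k

This is the linear assignment problem.
Optimal: Delta→Route 5 ($135k), Nimbus→Route 4 ($140k), Brightly→Route 1 ($135k), Quanta→Route 7 ($97k), Flint→Route 2 ($101k) — total 135+140+135+97+101 = $608k.
Max-entry greedy (repeatedly take the single best remaining cell) gives $540k, worse by 68.
Next-best assignment: Delta→Route 5, Nimbus→Route 2, Brightly→Route 4, Quanta→Route 7, Flint→Route 1 = $587k.
Swapping Delta↔Quanta (Delta→Route 7 $43k, Quanta→Route 5 $137k) loses 52.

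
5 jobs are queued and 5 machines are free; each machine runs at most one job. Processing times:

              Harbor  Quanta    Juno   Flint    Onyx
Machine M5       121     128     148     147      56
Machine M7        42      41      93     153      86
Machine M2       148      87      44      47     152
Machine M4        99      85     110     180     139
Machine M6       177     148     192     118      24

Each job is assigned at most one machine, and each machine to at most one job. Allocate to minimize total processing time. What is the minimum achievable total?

This is the linear assignment problem.
Optimal: Harbor→Machine M7 (42 min), Quanta→Machine M4 (85 min), Juno→Machine M2 (44 min), Flint→Machine M5 (147 min), Onyx→Machine M6 (24 min) — total 42+85+44+147+24 = 342 min.
Swapping Quanta↔Onyx (Quanta→Machine M6 148 min, Onyx→Machine M4 139 min) adds 178.

Min total: 342 min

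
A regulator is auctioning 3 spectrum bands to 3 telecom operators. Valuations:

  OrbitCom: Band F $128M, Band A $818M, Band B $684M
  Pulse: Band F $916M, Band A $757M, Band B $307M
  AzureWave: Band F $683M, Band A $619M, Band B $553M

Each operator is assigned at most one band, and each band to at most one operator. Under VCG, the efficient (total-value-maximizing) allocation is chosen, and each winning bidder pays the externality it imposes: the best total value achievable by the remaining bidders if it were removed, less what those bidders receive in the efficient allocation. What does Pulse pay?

Pulse pays $130M.

Efficient allocation: OrbitCom→Band A ($818M), Pulse→Band F ($916M), AzureWave→Band B ($553M); total welfare W = $2287M.
Pulse receives Band F at value $916M, so the others get W − 916 = $1371M.
Without Pulse: best allocation of the remaining 2 bidders over all 3 bands is OrbitCom→Band A ($818M), AzureWave→Band F ($683M), total $1501M.
VCG payment = (others' best without Pulse) − (others' welfare with Pulse) = 1501 − 1371 = $130M.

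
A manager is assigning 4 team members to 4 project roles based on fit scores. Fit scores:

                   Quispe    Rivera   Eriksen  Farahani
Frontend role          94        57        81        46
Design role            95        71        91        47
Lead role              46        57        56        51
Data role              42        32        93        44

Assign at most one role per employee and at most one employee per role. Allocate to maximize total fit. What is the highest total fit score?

Maximum total: 309 pts

Treat this as an assignment problem: match each employee to one role.
Optimal: Quispe→Frontend role (94 pts), Rivera→Design role (71 pts), Eriksen→Data role (93 pts), Farahani→Lead role (51 pts) — total 94+71+93+51 = 309 pts.
Swapping Eriksen↔Farahani (Eriksen→Lead role 56 pts, Farahani→Data role 44 pts) loses 44.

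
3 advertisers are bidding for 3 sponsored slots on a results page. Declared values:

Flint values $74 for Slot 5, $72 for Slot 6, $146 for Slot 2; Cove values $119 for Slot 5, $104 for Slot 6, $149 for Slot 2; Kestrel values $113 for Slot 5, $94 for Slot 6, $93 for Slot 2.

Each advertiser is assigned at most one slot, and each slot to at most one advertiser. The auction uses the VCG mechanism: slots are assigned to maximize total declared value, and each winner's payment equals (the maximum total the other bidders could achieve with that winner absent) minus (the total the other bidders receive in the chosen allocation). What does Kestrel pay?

Kestrel pays $15.

Efficient allocation: Flint→Slot 2 ($146), Cove→Slot 6 ($104), Kestrel→Slot 5 ($113); total welfare W = $363.
Kestrel receives Slot 5 at value $113, so the others get W − 113 = $250.
Without Kestrel: best allocation of the remaining 2 bidders over all 3 slots is Flint→Slot 2 ($146), Cove→Slot 5 ($119), total $265.
VCG payment = (others' best without Kestrel) − (others' welfare with Kestrel) = 265 − 250 = $15.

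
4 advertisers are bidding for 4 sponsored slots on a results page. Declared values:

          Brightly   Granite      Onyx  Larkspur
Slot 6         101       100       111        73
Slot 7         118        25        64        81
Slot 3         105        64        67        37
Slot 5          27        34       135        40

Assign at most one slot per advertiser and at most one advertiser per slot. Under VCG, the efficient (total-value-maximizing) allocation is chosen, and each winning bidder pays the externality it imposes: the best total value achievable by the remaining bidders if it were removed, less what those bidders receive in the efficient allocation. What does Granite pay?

Efficient allocation: Brightly→Slot 3 ($105), Granite→Slot 6 ($100), Onyx→Slot 5 ($135), Larkspur→Slot 7 ($81); total welfare W = $421.
Granite receives Slot 6 at value $100, so the others get W − 100 = $321.
Without Granite: best allocation of the remaining 3 bidders over all 4 slots is Brightly→Slot 7 ($118), Onyx→Slot 5 ($135), Larkspur→Slot 6 ($73), total $326.
VCG payment = (others' best without Granite) − (others' welfare with Granite) = 326 − 321 = $5.

Granite pays $5.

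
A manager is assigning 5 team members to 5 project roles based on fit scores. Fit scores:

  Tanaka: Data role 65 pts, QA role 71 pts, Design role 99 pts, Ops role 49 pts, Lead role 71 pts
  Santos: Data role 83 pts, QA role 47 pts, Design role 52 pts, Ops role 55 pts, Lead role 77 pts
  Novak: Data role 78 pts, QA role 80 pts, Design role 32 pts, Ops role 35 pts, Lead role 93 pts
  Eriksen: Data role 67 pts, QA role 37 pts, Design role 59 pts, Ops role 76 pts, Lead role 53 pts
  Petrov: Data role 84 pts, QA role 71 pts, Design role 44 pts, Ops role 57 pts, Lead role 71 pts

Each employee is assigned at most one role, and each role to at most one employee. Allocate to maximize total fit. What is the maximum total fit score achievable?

This is a one-to-one assignment (maximum-weight bipartite matching).
Optimal: Tanaka→Design role (99 pts), Santos→Data role (83 pts), Novak→Lead role (93 pts), Eriksen→Ops role (76 pts), Petrov→QA role (71 pts) — total 99+83+93+76+71 = 422 pts.
Max-entry greedy (repeatedly take the single best remaining cell) gives 399 pts, worse by 23.
Next-best assignment: Tanaka→Design role, Santos→Lead role, Novak→QA role, Eriksen→Ops role, Petrov→Data role = 416 pts.
Every other assignment is strictly worse.

Max total: 422 pts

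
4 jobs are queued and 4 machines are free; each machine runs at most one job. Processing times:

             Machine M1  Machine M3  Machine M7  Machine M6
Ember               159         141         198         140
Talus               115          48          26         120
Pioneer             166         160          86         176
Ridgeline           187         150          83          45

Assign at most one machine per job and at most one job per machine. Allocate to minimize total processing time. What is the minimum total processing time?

This is a one-to-one assignment (minimum-cost bipartite matching).
Optimal: Ember→Machine M1 (159 min), Talus→Machine M3 (48 min), Pioneer→Machine M7 (86 min), Ridgeline→Machine M6 (45 min) — total 159+48+86+45 = 338 min.
Column-greedy (each machine in turn goes to its cheapest remaining job) gives 515 min, worse by 177.

Minimum total: 338 min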